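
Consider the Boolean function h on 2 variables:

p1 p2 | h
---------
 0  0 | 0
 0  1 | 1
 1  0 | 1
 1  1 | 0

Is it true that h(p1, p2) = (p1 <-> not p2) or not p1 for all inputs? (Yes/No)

No

Test each input against both h and the formula:
  p1=0, p2=0: formula gives 1, but h = 0 ✗
A single disagreement suffices: at (0,0) they differ, so the formula does not compute h.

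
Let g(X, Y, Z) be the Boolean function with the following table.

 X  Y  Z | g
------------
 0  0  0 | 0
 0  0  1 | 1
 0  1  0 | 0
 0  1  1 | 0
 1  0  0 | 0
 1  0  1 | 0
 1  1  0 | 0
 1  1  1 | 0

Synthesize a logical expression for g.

g(X, Y, Z) = (X' · Y') · Z

g is 1 on exactly one input, (0,0,1), whose minterm is ¬X·¬Y·Z. So g is just that conjunction.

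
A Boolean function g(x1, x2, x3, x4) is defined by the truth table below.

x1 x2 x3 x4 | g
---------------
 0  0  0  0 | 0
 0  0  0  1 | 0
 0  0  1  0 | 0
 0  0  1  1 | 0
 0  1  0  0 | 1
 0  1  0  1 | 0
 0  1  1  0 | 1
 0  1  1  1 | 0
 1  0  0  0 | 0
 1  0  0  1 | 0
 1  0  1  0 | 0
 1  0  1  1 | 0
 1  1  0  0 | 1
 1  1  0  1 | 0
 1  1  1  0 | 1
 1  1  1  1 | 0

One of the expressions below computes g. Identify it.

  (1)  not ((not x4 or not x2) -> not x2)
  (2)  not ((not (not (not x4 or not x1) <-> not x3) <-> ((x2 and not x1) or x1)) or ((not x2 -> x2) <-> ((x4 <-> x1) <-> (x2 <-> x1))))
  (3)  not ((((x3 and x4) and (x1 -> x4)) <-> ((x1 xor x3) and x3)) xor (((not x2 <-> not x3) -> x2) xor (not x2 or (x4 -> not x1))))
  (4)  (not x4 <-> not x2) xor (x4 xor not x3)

(2) fails at (0,0,0,0): the formula yields 1, g is 0.
(3) fails at (0,0,0,0): the formula yields 1, g is 0.
(4) fails at (0,0,1,0): the formula yields 1, g is 0.
(1) is the remaining candidate, and it agrees with g on all 16 inputs.

1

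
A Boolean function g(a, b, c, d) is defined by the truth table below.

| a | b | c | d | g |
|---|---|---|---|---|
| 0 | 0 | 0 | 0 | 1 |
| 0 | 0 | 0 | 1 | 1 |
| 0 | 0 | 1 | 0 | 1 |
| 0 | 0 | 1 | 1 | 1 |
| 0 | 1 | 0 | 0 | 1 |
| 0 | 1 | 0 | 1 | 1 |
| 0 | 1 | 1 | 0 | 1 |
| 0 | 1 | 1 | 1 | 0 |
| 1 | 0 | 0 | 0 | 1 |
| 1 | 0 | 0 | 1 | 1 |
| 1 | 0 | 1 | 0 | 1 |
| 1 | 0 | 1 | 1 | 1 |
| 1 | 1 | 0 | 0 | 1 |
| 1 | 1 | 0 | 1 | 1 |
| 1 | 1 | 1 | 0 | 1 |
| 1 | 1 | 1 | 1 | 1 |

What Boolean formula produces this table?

Only row (0,1,1,1) gives 0. So g is 1 everywhere except there — the complement of the minterm ¬a·b·c·d.

g(a, b, c, d) = ¬(((¬a ∧ b) ∧ c) ∧ d)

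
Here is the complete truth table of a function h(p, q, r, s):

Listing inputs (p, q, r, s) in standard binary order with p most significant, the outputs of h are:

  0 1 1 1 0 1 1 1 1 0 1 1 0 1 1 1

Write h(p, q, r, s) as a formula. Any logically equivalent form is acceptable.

h(p, q, r, s) = NOT ((((((NOT p AND NOT q) AND NOT r) AND NOT s) OR (((NOT p AND q) AND NOT r) AND NOT s)) OR (((p AND NOT q) AND NOT r) AND s)) OR (((p AND q) AND NOT r) AND NOT s))

There are just 4 zero rows: (0,0,0,0), (0,1,0,0), (1,0,0,1), (1,1,0,0). Their minterms are ¬p·¬q·¬r·¬s, ¬p·q·¬r·¬s, p·¬q·¬r·s, p·q·¬r·¬s; the OR of those covers precisely the 0-outputs, and negating it yields h.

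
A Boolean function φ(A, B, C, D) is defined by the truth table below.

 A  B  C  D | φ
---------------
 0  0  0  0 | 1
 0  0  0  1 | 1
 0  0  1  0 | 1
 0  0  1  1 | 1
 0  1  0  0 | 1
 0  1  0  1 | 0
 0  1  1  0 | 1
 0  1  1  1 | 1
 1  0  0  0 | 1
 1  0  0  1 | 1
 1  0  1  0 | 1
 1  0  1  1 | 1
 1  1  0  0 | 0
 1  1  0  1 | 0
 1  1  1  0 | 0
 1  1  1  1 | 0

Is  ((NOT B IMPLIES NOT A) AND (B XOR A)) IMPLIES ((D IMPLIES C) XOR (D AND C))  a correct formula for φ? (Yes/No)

Test each input against both φ and the formula:
  A=0, B=0, C=0, D=0: formula gives 1, φ = 1 ✓
  A=0, B=0, C=0, D=1: formula gives 1, φ = 1 ✓
  A=0, B=0, C=1, D=0: formula gives 1, φ = 1 ✓
  A=0, B=0, C=1, D=1: formula gives 1, φ = 1 ✓
  …
  A=0, B=1, C=1, D=1: formula gives 0, but φ = 1 ✗
Row (0,1,1,1) is a counterexample, so the formula is not equivalent to φ.

No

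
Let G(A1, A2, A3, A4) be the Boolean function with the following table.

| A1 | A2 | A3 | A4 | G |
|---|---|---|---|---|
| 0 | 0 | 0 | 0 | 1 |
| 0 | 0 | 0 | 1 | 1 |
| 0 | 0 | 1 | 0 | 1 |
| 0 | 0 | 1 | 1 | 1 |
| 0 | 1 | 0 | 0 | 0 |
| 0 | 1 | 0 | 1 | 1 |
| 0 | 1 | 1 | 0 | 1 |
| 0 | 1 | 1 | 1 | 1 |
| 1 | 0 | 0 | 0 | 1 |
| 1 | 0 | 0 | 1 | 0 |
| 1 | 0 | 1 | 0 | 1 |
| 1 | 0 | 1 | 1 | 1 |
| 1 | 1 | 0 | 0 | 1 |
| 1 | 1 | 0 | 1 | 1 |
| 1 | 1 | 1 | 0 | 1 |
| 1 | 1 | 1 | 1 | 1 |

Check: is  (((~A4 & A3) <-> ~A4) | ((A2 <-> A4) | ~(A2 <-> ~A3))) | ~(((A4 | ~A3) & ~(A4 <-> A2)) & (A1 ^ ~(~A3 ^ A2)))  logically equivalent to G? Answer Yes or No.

No

Check the formula against G row by row:
  A1=0, A2=0, A3=0, A4=0: formula gives 1, G = 1 ✓
  A1=0, A2=0, A3=0, A4=1: formula gives 1, G = 1 ✓
  A1=0, A2=0, A3=1, A4=0: formula gives 1, G = 1 ✓
  A1=0, A2=0, A3=1, A4=1: formula gives 1, G = 1 ✓
  …
  A1=1, A2=0, A3=0, A4=1: formula gives 1, but G = 0 ✗
A single disagreement suffices: at (1,0,0,1) they differ, so the formula does not compute G.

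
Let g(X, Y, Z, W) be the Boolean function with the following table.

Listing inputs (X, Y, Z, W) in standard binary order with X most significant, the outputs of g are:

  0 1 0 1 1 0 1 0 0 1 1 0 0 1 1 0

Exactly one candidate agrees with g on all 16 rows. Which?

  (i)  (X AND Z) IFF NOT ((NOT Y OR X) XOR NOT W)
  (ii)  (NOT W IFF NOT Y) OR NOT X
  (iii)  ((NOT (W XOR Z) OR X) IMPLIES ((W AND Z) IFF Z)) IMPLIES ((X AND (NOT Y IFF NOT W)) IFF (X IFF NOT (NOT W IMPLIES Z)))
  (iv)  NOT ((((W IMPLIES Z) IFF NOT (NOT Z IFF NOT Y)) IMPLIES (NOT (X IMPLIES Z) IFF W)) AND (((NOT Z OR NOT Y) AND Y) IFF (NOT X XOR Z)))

i

(ii): at (0,0,0,0) it gives 1, but g = 0 — eliminated.
(iii): at (0,0,0,0) it gives 1, but g = 0 — eliminated.
(iv): at (0,0,0,0) it gives 1, but g = 0 — eliminated.
Only (i) survives; checking it on all 16 rows confirms it matches g.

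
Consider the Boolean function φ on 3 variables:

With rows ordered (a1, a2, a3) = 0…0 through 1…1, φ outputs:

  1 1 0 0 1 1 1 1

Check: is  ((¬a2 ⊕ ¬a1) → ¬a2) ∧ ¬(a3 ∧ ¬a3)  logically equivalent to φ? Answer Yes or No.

Evaluate ((¬a2 ⊕ ¬a1) → ¬a2) ∧ ¬(a3 ∧ ¬a3) on each row and compare to φ:
  a1=0, a2=0, a3=0: formula gives 1, φ = 1 ✓
  a1=0, a2=0, a3=1: formula gives 1, φ = 1 ✓
  a1=0, a2=1, a3=0: formula gives 0, φ = 0 ✓
  a1=0, a2=1, a3=1: formula gives 0, φ = 0 ✓
  a1=1, a2=0, a3=0: formula gives 1, φ = 1 ✓
  … (the remaining 3 rows also agree.)
Every row agrees, so the formula is equivalent.

Yes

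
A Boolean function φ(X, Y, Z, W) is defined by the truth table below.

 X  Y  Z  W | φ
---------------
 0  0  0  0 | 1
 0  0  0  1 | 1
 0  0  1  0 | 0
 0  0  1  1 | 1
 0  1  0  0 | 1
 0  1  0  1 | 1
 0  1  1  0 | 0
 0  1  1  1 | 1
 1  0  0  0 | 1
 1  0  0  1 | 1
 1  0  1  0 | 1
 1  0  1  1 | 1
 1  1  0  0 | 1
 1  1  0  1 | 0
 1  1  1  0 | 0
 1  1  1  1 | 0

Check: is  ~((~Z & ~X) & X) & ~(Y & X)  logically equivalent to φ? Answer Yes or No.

No

Check the formula against φ row by row:
  X=0, Y=0, Z=0, W=0: formula gives 1, φ = 1 ✓
  X=0, Y=0, Z=0, W=1: formula gives 1, φ = 1 ✓
  X=0, Y=0, Z=1, W=0: formula gives 1, but φ = 0 ✗
A single disagreement suffices: at (0,0,1,0) they differ, so the formula does not compute φ.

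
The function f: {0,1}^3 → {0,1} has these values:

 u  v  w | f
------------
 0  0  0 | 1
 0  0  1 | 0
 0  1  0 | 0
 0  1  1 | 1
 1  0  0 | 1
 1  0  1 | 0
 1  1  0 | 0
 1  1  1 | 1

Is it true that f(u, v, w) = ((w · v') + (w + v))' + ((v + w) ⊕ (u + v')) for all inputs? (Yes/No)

Evaluate ((w · v') + (w + v))' + ((v + w) ⊕ (u + v')) on each row and compare to f:
  u=0, v=0, w=0: formula gives 1, f = 1 ✓
  u=0, v=0, w=1: formula gives 0, f = 0 ✓
  u=0, v=1, w=0: formula gives 1, but f = 0 ✗
A single disagreement suffices: at (0,1,0) they differ, so the formula does not compute f.

No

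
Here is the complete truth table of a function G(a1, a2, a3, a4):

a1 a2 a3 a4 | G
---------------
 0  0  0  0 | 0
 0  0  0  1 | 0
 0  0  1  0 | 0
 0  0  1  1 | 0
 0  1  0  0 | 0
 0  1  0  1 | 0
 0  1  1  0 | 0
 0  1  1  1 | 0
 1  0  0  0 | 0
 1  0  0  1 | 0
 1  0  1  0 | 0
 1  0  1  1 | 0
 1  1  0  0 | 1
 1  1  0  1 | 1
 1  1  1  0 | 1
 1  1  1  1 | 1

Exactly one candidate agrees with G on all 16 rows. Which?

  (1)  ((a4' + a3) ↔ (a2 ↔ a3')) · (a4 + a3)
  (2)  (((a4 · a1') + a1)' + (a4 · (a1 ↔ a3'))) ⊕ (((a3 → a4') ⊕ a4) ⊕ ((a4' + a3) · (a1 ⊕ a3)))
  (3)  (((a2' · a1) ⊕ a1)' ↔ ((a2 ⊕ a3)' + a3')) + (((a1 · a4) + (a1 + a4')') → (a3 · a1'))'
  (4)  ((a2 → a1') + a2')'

(1) disagrees with G on (0,0,0,1) (formula → 1, table → 0); rule it out.
(2) disagrees with G on (0,0,1,0) (formula → 1, table → 0); rule it out.
(3) disagrees with G on (0,0,0,0) (formula → 1, table → 0); rule it out.
Only (4) survives; checking it on all 16 rows confirms it matches G.

4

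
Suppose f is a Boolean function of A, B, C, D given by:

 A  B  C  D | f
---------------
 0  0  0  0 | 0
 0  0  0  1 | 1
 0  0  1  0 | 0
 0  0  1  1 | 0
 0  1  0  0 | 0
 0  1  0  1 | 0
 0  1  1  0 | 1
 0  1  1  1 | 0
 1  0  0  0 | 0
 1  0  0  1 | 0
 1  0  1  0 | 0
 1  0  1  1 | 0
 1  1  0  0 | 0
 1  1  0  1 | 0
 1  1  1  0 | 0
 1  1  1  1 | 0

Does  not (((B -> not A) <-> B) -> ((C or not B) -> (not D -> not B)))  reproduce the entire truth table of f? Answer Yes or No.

No

Evaluate not (((B -> not A) <-> B) -> ((C or not B) -> (not D -> not B))) on each row and compare to f:
  A=0, B=0, C=0, D=0: formula gives 0, f = 0 ✓
  A=0, B=0, C=0, D=1: formula gives 0, but f = 1 ✗
A single disagreement suffices: at (0,0,0,1) they differ, so the formula does not compute f.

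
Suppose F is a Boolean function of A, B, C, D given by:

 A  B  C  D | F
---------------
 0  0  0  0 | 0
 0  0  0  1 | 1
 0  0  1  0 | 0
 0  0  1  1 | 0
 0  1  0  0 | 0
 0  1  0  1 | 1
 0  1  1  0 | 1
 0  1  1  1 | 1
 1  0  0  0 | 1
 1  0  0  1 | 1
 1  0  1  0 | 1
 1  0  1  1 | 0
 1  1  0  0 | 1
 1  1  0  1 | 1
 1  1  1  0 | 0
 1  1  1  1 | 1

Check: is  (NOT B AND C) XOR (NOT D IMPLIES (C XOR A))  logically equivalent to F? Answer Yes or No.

Evaluate (NOT B AND C) XOR (NOT D IMPLIES (C XOR A)) on each row and compare to F:
  A=0, B=0, C=0, D=0: formula gives 0, F = 0 ✓
  A=0, B=0, C=0, D=1: formula gives 1, F = 1 ✓
  A=0, B=0, C=1, D=0: formula gives 0, F = 0 ✓
  A=0, B=0, C=1, D=1: formula gives 0, F = 0 ✓
  …and likewise for the remaining 12 rows.
No disagreement on any input; they are logically equivalent.

Yes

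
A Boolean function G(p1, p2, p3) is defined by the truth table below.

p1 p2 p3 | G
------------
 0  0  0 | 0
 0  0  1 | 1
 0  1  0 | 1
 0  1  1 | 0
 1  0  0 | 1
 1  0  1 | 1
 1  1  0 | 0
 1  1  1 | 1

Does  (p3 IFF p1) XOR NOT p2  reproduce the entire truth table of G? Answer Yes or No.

Test each input against both G and the formula:
  p1=0, p2=0, p3=0: formula gives 0, G = 0 ✓
  p1=0, p2=0, p3=1: formula gives 1, G = 1 ✓
  p1=0, p2=1, p3=0: formula gives 1, G = 1 ✓
  p1=0, p2=1, p3=1: formula gives 0, G = 0 ✓
  p1=1, p2=0, p3=0: formula gives 1, G = 1 ✓
  p1=1, p2=0, p3=1: formula gives 0, but G = 1 ✗
Row (1,0,1) is a counterexample, so the formula is not equivalent to G.

No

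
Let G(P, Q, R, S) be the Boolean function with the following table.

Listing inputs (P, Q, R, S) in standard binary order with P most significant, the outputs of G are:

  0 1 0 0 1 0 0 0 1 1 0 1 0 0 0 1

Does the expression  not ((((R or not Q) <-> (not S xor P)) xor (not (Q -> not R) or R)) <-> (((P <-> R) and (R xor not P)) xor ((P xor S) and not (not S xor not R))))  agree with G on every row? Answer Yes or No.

Yes

Check the formula against G row by row:
  P=0, Q=0, R=0, S=0: formula gives 0, G = 0 ✓
  P=0, Q=0, R=0, S=1: formula gives 1, G = 1 ✓
  P=0, Q=0, R=1, S=0: formula gives 0, G = 0 ✓
  P=0, Q=0, R=1, S=1: formula gives 0, G = 0 ✓
  …and likewise for the remaining 12 rows.
All 16 rows match — the expression computes G exactly.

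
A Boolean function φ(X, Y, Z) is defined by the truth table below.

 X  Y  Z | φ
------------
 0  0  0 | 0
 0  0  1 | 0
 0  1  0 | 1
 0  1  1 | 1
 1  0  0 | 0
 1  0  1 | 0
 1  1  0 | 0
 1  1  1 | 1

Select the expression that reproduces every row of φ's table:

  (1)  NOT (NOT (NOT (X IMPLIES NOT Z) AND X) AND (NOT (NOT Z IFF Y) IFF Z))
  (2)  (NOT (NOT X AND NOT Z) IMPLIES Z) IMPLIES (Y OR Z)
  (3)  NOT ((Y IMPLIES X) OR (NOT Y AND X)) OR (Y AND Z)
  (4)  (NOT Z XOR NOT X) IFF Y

(1) disagrees with φ on (0,0,0) (formula → 1, table → 0); rule it out.
(2) disagrees with φ on (0,0,1) (formula → 1, table → 0); rule it out.
(4) disagrees with φ on (0,0,0) (formula → 1, table → 0); rule it out.
Only (3) survives; checking it on all 8 rows confirms it matches φ.

3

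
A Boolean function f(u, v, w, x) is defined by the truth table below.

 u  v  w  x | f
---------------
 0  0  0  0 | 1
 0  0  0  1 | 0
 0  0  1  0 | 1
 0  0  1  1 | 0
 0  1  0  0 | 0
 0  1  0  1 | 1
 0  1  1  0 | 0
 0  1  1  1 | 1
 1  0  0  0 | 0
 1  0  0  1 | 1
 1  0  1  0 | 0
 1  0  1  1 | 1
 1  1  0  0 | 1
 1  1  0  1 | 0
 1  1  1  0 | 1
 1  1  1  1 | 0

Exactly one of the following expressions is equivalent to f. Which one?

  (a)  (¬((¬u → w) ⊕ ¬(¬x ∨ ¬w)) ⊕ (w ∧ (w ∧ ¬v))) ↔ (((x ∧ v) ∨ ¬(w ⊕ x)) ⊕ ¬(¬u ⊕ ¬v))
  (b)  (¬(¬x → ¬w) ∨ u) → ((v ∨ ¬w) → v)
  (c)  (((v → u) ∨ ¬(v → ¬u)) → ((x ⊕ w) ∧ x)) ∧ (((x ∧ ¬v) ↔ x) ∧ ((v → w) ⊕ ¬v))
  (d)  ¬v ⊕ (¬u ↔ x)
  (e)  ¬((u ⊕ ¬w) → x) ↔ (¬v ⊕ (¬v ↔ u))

d

(a): at (0,0,0,0) it gives 0, but f = 1 — eliminated.
(b): at (0,0,0,1) it gives 1, but f = 0 — eliminated.
(c): at (0,0,0,0) it gives 0, but f = 1 — eliminated.
(e): at (0,0,1,0) it gives 0, but f = 1 — eliminated.
(d) is the remaining candidate, and it agrees with f on all 16 inputs.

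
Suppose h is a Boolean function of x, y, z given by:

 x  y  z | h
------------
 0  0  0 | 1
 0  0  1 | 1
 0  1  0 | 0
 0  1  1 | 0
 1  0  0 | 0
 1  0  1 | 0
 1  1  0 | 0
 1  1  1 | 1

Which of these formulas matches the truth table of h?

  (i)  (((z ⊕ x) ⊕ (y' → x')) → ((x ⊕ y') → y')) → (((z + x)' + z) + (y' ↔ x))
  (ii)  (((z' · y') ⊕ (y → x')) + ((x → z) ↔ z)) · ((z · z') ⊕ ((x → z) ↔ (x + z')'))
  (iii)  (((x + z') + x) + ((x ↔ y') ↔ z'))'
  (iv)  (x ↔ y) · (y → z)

iv

(i) fails at (0,1,0): the formula yields 1, h is 0.
(ii) fails at (0,0,0): the formula yields 0, h is 1.
(iii) fails at (0,0,0): the formula yields 0, h is 1.
Only (iv) survives; checking it on all 8 rows confirms it matches h.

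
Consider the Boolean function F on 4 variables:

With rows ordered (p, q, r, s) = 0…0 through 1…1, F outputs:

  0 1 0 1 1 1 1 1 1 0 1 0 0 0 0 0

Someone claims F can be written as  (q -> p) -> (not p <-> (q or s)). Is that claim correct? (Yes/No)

Test each input against both F and the formula:
  p=0, q=0, r=0, s=0: formula gives 0, F = 0 ✓
  p=0, q=0, r=0, s=1: formula gives 1, F = 1 ✓
  p=0, q=0, r=1, s=0: formula gives 0, F = 0 ✓
  p=0, q=0, r=1, s=1: formula gives 1, F = 1 ✓
  … (the remaining 12 rows also agree.)
All 16 rows match — the expression computes F exactly.

Yes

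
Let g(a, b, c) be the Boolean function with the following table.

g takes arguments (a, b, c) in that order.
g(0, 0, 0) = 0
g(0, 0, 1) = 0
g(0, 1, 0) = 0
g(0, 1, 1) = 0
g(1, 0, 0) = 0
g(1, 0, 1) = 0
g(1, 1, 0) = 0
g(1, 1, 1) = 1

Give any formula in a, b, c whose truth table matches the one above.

The output is 1 only when every input is 1 — the AND of all inputs.

g(a, b, c) = (a · b) · c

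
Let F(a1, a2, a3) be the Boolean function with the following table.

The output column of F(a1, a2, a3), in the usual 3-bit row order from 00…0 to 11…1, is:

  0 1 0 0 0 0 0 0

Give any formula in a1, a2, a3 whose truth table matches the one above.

F(a1, a2, a3) = (~a1 & ~a2) & a3

F is 1 on exactly one input, (0,0,1), whose minterm is ¬a1·¬a2·a3. So F is just that conjunction.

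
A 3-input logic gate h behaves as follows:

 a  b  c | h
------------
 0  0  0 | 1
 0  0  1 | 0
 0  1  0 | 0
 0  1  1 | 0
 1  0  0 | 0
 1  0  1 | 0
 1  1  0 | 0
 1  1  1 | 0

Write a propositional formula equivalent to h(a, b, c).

h(a, b, c) = ~((a | b) | c)

The output is 1 only when every input is 0 — NOR of all inputs.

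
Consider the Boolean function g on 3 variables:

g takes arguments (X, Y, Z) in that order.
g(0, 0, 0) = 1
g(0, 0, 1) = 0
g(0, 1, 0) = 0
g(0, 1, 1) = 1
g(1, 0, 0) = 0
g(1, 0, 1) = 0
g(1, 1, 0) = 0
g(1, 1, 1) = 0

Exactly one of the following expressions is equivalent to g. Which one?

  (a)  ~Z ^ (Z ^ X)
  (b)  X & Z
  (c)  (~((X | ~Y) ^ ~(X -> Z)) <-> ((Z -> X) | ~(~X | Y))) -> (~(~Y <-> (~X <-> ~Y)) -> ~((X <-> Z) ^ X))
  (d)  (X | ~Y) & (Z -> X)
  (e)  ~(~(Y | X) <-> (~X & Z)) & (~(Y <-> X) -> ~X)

e

(a): at (0,0,1) it gives 1, but g = 0 — eliminated.
(b): at (0,0,0) it gives 0, but g = 1 — eliminated.
(c): at (0,0,1) it gives 1, but g = 0 — eliminated.
(d): at (0,1,1) it gives 0, but g = 1 — eliminated.
(e) is the remaining candidate, and it agrees with g on all 8 inputs.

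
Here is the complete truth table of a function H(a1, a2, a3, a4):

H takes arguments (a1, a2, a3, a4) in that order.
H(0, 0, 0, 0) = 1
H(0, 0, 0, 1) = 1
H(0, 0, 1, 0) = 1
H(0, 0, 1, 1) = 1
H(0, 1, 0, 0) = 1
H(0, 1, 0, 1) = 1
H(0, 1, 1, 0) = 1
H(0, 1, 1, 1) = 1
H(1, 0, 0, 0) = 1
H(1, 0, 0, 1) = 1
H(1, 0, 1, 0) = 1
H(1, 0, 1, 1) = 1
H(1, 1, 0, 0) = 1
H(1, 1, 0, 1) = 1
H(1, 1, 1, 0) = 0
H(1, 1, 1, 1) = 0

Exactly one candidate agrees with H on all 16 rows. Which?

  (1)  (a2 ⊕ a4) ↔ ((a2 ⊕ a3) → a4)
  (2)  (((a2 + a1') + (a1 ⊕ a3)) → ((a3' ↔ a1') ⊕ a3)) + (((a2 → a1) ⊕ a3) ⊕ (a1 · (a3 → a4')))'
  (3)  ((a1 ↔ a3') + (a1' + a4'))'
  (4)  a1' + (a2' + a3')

4

(1): at (0,0,0,0) it gives 0, but H = 1 — eliminated.
(2): at (1,1,1,1) it gives 1, but H = 0 — eliminated.
(3): at (0,0,0,0) it gives 0, but H = 1 — eliminated.
That leaves (4). Evaluating it on every row reproduces the table of H exactly.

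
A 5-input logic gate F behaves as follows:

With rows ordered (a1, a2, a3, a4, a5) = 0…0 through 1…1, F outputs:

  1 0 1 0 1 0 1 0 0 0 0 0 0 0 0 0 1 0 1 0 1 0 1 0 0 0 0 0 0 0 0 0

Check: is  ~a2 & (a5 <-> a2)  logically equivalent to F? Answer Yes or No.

Check the formula against F row by row:
  a1=0, a2=0, a3=0, a4=0, a5=0: formula gives 1, F = 1 ✓
  a1=0, a2=0, a3=0, a4=0, a5=1: formula gives 0, F = 0 ✓
  a1=0, a2=0, a3=0, a4=1, a5=0: formula gives 1, F = 1 ✓
  a1=0, a2=0, a3=0, a4=1, a5=1: formula gives 0, F = 0 ✓
  …and likewise for the remaining 28 rows.
No disagreement on any input; they are logically equivalent.

Yes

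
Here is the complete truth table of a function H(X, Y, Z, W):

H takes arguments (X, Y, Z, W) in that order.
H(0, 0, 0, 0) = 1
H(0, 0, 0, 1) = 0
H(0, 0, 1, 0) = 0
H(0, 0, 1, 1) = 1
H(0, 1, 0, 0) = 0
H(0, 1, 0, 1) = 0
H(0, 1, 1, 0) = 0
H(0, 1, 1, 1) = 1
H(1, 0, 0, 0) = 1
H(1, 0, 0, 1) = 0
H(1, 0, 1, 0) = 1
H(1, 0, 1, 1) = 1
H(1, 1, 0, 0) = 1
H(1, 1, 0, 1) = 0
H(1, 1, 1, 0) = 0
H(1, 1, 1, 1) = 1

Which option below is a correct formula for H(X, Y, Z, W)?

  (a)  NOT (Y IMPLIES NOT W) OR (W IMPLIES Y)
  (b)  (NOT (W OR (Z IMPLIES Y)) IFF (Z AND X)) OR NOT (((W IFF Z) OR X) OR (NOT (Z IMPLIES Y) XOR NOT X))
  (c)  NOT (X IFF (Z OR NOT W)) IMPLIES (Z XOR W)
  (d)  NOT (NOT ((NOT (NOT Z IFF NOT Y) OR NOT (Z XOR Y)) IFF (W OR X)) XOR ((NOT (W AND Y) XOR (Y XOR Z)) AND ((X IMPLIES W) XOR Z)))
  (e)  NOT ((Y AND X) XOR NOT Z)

(a): at (0,0,1,0) it gives 1, but H = 0 — eliminated.
(b): at (0,0,0,1) it gives 1, but H = 0 — eliminated.
(c): at (0,0,0,0) it gives 0, but H = 1 — eliminated.
(e): at (0,0,0,0) it gives 0, but H = 1 — eliminated.
(d) is the remaining candidate, and it agrees with H on all 16 inputs.

d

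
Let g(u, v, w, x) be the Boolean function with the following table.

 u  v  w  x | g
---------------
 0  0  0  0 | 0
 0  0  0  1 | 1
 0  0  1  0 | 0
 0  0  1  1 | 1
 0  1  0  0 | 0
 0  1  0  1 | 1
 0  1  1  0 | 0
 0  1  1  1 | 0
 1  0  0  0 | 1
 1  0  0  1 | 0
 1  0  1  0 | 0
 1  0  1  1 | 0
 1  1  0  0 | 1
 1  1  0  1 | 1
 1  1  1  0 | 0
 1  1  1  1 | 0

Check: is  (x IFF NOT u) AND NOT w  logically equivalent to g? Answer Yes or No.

Test each input against both g and the formula:
  u=0, v=0, w=0, x=0: formula gives 0, g = 0 ✓
  u=0, v=0, w=0, x=1: formula gives 1, g = 1 ✓
  u=0, v=0, w=1, x=0: formula gives 0, g = 0 ✓
  u=0, v=0, w=1, x=1: formula gives 0, but g = 1 ✗
Row (0,0,1,1) is a counterexample, so the formula is not equivalent to g.

No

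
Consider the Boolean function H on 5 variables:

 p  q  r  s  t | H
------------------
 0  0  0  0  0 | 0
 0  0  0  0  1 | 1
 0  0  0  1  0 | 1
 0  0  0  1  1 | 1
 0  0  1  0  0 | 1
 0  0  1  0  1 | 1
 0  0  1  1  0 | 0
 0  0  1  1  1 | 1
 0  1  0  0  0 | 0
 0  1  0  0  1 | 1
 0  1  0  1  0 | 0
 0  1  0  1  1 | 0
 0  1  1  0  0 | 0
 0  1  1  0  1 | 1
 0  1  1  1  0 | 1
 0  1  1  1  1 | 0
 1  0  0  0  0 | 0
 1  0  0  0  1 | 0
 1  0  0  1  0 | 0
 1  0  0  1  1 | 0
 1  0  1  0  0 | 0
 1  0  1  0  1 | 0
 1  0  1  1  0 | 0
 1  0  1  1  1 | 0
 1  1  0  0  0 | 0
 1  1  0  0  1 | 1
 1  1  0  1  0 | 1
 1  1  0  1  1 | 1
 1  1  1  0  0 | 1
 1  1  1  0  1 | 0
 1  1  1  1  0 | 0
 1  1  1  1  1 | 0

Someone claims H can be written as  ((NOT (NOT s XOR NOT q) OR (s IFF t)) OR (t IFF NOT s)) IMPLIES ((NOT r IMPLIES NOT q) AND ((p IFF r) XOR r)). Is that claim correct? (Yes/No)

Evaluate ((NOT (NOT s XOR NOT q) OR (s IFF t)) OR (t IFF NOT s)) IMPLIES ((NOT r IMPLIES NOT q) AND ((p IFF r) XOR r)) on each row and compare to H:
  p=0, q=0, r=0, s=0, t=0: formula gives 1, but H = 0 ✗
Row (0,0,0,0,0) is a counterexample, so the formula is not equivalent to H.

No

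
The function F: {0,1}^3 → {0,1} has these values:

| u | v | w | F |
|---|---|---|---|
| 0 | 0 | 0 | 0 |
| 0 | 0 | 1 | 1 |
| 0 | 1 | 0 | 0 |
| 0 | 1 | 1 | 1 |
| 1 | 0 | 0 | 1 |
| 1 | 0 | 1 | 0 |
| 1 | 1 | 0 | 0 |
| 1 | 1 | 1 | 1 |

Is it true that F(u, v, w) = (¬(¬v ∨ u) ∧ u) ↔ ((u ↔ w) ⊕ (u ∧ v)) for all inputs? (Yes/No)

Yes

Evaluate (¬(¬v ∨ u) ∧ u) ↔ ((u ↔ w) ⊕ (u ∧ v)) on each row and compare to F:
  u=0, v=0, w=0: formula gives 0, F = 0 ✓
  u=0, v=0, w=1: formula gives 1, F = 1 ✓
  u=0, v=1, w=0: formula gives 0, F = 0 ✓
  u=0, v=1, w=1: formula gives 1, F = 1 ✓
  u=1, v=0, w=0: formula gives 1, F = 1 ✓
  … (the remaining 3 rows also agree.)
Every row agrees, so the formula is equivalent.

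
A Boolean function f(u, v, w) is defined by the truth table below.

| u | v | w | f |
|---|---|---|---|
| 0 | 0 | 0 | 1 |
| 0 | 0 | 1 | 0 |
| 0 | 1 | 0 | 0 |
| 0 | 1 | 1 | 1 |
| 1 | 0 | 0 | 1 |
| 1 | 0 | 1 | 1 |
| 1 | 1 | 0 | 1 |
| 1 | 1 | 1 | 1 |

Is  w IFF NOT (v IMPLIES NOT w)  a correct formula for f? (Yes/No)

Evaluate w IFF NOT (v IMPLIES NOT w) on each row and compare to f:
  u=0, v=0, w=0: formula gives 1, f = 1 ✓
  u=0, v=0, w=1: formula gives 0, f = 0 ✓
  u=0, v=1, w=0: formula gives 1, but f = 0 ✗
Row (0,1,0) is a counterexample, so the formula is not equivalent to f.

No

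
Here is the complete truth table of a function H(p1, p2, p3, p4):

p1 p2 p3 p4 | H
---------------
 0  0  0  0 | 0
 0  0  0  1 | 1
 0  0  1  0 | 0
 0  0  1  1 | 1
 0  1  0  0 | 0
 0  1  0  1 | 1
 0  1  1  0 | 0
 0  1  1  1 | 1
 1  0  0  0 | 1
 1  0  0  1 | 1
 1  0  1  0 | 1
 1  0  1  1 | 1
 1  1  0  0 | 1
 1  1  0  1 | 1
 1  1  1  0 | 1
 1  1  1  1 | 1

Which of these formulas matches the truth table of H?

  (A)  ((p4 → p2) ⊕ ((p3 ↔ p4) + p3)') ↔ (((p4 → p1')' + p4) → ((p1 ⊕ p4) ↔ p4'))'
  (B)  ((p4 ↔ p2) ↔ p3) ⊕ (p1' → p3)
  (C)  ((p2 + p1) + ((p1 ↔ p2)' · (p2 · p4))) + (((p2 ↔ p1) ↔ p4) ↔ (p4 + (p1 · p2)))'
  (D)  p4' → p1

D

(A) fails at (0,0,1,1): the formula yields 0, H is 1.
(B) fails at (0,1,0,0): the formula yields 1, H is 0.
(C) fails at (0,0,0,1): the formula yields 0, H is 1.
(D) is the remaining candidate, and it agrees with H on all 16 inputs.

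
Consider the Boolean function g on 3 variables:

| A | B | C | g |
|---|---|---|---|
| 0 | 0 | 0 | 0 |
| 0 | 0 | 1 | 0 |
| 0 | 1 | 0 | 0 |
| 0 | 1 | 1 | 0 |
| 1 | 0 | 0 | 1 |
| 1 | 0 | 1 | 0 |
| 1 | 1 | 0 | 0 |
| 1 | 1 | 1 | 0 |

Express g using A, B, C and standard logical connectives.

g is 1 on exactly one input, (1,0,0), whose minterm is A·¬B·¬C. So g is just that conjunction.

g(A, B, C) = (A ∧ ¬B) ∧ ¬C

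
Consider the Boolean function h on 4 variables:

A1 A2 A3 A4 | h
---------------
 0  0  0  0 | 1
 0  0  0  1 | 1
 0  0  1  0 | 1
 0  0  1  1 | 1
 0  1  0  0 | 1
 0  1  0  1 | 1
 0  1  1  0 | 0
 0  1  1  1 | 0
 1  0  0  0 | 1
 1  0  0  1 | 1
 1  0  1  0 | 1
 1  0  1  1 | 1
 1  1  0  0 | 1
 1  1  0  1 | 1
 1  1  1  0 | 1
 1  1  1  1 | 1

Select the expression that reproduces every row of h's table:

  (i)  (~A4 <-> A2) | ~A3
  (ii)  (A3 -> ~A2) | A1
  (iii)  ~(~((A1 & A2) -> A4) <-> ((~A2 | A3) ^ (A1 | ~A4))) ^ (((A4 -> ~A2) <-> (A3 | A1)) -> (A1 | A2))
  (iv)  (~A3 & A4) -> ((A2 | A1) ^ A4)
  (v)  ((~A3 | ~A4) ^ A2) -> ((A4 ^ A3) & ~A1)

(i) fails at (0,0,1,0): the formula yields 0, h is 1.
(iii) fails at (0,0,0,1): the formula yields 0, h is 1.
(iv) fails at (0,1,0,1): the formula yields 0, h is 1.
(v) fails at (0,0,0,0): the formula yields 0, h is 1.
Only (ii) survives; checking it on all 16 rows confirms it matches h.

ii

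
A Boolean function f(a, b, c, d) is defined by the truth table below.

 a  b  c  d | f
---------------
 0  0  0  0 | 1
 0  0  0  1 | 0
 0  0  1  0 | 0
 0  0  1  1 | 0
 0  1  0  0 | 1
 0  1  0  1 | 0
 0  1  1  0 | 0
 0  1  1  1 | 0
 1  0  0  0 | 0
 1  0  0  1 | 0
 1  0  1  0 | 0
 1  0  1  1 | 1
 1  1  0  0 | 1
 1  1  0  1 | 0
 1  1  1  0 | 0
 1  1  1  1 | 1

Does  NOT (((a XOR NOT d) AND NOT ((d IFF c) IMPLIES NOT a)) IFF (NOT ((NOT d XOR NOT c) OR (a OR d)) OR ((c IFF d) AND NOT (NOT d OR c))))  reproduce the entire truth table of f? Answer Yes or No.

No

Check the formula against f row by row:
  a=0, b=0, c=0, d=0: formula gives 1, f = 1 ✓
  a=0, b=0, c=0, d=1: formula gives 0, f = 0 ✓
  a=0, b=0, c=1, d=0: formula gives 0, f = 0 ✓
  a=0, b=0, c=1, d=1: formula gives 0, f = 0 ✓
  …
  a=1, b=1, c=0, d=0: formula gives 0, but f = 1 ✗
Since they disagree at (1,1,0,0), the expression is not a correct formula for f.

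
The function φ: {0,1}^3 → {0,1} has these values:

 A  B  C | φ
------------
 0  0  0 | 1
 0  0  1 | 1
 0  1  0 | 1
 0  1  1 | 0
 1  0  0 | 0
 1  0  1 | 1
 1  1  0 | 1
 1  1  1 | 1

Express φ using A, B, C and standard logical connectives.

φ is 0 on only 2 rows — (0,1,1), (1,0,0). Writing each as a minterm (¬A·B·C, A·¬B·¬C) and OR-ing them characterizes exactly where φ=0, so φ is the negation of that disjunction.

φ(A, B, C) = ~(((~A & B) & C) | ((A & ~B) & ~C))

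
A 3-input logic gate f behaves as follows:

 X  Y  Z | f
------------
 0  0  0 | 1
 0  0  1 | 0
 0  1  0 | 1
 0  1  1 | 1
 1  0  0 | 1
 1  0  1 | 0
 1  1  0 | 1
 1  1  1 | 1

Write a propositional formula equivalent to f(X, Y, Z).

f is 0 on only 2 rows — (0,0,1), (1,0,1). Writing each as a minterm (¬X·¬Y·Z, X·¬Y·Z) and OR-ing them characterizes exactly where f=0, so f is the negation of that disjunction.

f(X, Y, Z) = not (((not X and not Y) and Z) or ((X and not Y) and Z))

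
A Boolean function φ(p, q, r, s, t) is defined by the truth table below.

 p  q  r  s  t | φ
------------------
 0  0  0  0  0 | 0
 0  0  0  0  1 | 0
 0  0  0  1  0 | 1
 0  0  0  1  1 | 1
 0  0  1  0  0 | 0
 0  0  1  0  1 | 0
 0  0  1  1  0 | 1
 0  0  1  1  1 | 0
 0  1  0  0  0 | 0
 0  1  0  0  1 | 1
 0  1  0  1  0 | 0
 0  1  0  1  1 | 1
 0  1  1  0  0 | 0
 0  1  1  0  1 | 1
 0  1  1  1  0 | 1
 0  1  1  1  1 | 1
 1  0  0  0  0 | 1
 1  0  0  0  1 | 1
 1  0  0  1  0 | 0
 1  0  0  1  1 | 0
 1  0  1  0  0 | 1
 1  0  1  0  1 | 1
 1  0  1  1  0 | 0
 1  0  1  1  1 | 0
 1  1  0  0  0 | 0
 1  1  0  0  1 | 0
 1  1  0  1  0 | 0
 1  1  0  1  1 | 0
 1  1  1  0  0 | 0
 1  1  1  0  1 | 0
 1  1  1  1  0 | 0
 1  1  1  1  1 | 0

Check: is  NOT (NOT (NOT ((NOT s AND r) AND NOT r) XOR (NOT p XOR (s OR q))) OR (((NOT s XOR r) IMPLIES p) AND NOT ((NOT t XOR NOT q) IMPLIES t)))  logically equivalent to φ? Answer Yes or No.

Evaluate NOT (NOT (NOT ((NOT s AND r) AND NOT r) XOR (NOT p XOR (s OR q))) OR (((NOT s XOR r) IMPLIES p) AND NOT ((NOT t XOR NOT q) IMPLIES t))) on each row and compare to φ:
  p=0, q=0, r=0, s=0, t=0: formula gives 0, φ = 0 ✓
  p=0, q=0, r=0, s=0, t=1: formula gives 0, φ = 0 ✓
  p=0, q=0, r=0, s=1, t=0: formula gives 1, φ = 1 ✓
  p=0, q=0, r=0, s=1, t=1: formula gives 1, φ = 1 ✓
  …
  p=0, q=0, r=1, s=1, t=1: formula gives 1, but φ = 0 ✗
Row (0,0,1,1,1) is a counterexample, so the formula is not equivalent to φ.

No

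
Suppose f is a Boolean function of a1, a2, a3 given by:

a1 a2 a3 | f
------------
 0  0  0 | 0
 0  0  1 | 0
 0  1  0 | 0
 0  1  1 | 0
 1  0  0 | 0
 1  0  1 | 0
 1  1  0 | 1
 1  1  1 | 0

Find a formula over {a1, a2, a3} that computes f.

f is 1 on exactly one input, (1,1,0), whose minterm is a1·a2·¬a3. So f is just that conjunction.

f(a1, a2, a3) = (a1 ∧ a2) ∧ ¬a3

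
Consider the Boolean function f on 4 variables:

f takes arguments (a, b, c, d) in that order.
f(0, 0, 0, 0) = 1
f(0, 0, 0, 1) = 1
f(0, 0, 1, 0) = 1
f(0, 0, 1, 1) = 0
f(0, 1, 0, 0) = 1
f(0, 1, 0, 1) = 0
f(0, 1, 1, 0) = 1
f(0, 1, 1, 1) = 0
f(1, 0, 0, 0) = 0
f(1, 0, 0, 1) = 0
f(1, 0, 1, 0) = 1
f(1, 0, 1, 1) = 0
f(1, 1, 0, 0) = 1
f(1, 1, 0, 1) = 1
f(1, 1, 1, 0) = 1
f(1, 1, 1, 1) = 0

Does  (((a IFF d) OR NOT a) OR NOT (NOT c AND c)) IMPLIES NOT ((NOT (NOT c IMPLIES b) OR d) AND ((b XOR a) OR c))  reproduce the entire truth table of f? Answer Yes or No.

Yes

Evaluate (((a IFF d) OR NOT a) OR NOT (NOT c AND c)) IMPLIES NOT ((NOT (NOT c IMPLIES b) OR d) AND ((b XOR a) OR c)) on each row and compare to f:
  a=0, b=0, c=0, d=0: formula gives 1, f = 1 ✓
  a=0, b=0, c=0, d=1: formula gives 1, f = 1 ✓
  a=0, b=0, c=1, d=0: formula gives 1, f = 1 ✓
  a=0, b=0, c=1, d=1: formula gives 0, f = 0 ✓
  …and likewise for the remaining 12 rows.
All 16 rows match — the expression computes f exactly.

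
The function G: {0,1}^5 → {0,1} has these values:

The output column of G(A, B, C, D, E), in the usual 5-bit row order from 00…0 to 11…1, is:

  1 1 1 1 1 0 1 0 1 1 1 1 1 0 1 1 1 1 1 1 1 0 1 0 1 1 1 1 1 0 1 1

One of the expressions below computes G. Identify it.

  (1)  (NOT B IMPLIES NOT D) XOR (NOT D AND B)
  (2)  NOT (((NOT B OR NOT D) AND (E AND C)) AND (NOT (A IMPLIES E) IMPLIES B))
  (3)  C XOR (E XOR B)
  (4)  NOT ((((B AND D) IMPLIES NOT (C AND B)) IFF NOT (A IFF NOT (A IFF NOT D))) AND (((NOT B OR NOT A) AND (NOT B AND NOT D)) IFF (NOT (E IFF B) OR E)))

2

(1) fails at (0,0,0,1,0): the formula yields 0, G is 1.
(3) fails at (0,0,0,0,0): the formula yields 0, G is 1.
(4) fails at (0,0,0,0,1): the formula yields 0, G is 1.
(2) is the remaining candidate, and it agrees with G on all 32 inputs.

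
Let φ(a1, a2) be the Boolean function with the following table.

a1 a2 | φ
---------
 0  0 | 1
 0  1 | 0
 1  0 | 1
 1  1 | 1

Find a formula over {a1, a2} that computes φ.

This is a2 → a1 (false only at 0,1).

φ(a1, a2) = a2 → a1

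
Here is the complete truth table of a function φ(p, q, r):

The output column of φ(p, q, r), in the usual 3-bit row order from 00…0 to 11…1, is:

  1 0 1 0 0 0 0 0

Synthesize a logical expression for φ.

φ(p, q, r) = ((~p & ~q) & ~r) | ((~p & q) & ~r)

φ=1 on 2 inputs: (0,0,0), (0,1,0). Reading each as a conjunction of literals (¬p·¬q·¬r, ¬p·q·¬r) and taking the OR gives the canonical DNF.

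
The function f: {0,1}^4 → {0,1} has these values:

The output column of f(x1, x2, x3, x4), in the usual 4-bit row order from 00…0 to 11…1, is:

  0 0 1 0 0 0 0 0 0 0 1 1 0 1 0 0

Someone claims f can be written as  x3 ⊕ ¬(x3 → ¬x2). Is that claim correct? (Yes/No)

Evaluate x3 ⊕ ¬(x3 → ¬x2) on each row and compare to f:
  x1=0, x2=0, x3=0, x4=0: formula gives 0, f = 0 ✓
  x1=0, x2=0, x3=0, x4=1: formula gives 0, f = 0 ✓
  x1=0, x2=0, x3=1, x4=0: formula gives 1, f = 1 ✓
  x1=0, x2=0, x3=1, x4=1: formula gives 1, but f = 0 ✗
Since they disagree at (0,0,1,1), the expression is not a correct formula for f.

No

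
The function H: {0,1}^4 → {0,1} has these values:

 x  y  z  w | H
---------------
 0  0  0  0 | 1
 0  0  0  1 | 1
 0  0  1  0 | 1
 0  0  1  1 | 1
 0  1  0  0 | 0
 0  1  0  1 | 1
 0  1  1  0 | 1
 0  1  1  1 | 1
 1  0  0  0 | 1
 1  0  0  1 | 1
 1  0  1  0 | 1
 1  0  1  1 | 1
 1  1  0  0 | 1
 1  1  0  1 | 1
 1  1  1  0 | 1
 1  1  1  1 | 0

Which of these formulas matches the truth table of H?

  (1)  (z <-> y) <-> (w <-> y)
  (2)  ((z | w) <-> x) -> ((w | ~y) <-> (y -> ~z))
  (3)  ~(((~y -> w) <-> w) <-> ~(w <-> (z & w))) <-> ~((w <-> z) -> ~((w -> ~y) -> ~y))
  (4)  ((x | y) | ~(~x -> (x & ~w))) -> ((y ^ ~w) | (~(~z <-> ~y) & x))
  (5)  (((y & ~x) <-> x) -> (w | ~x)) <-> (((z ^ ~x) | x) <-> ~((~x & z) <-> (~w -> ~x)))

2

(1): at (0,0,0,1) it gives 0, but H = 1 — eliminated.
(3): at (0,0,1,0) it gives 0, but H = 1 — eliminated.
(4): at (0,0,0,1) it gives 0, but H = 1 — eliminated.
(5): at (0,1,0,0) it gives 1, but H = 0 — eliminated.
That leaves (2). Evaluating it on every row reproduces the table of H exactly.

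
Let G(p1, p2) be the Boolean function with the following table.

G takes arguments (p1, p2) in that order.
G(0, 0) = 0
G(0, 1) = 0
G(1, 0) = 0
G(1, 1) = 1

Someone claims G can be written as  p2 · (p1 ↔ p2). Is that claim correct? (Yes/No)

Yes

Evaluate p2 · (p1 ↔ p2) on each row and compare to G:
  p1=0, p2=0: formula gives 0, G = 0 ✓
  p1=0, p2=1: formula gives 0, G = 0 ✓
  p1=1, p2=0: formula gives 0, G = 0 ✓
  p1=1, p2=1: formula gives 1, G = 1 ✓
No disagreement on any input; they are logically equivalent.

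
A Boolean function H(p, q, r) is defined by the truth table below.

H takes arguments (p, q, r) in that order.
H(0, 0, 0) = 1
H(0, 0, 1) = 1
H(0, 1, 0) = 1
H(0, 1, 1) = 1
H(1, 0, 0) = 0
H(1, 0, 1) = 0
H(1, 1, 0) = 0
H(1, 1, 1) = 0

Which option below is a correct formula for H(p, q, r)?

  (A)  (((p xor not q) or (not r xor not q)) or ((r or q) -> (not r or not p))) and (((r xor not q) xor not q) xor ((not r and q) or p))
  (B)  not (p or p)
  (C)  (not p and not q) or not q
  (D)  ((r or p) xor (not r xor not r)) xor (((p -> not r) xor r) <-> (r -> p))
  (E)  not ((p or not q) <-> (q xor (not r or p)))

B

(A) fails at (0,0,0): the formula yields 0, H is 1.
(C) fails at (0,1,0): the formula yields 0, H is 1.
(D) fails at (0,0,1): the formula yields 0, H is 1.
(E) fails at (0,0,0): the formula yields 0, H is 1.
That leaves (B). Evaluating it on every row reproduces the table of H exactly.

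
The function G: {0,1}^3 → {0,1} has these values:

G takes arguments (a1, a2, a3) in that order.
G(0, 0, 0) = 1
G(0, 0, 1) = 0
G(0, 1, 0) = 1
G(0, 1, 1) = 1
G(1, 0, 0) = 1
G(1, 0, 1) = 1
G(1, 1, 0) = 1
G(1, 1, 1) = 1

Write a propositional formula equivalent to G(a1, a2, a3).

G is 0 on exactly one input, (0,0,1), whose minterm is ¬a1·¬a2·a3. So G is the negation of that single conjunction.

G(a1, a2, a3) = ¬((¬a1 ∧ ¬a2) ∧ a3)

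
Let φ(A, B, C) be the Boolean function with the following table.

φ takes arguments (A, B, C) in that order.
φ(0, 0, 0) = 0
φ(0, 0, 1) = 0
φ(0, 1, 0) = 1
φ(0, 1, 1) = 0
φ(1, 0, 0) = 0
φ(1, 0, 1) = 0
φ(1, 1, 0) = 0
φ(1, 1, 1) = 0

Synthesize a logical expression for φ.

φ(A, B, C) = (not A and B) and not C

Only row (0,1,0) gives 1. That row's minterm ¬A·B·¬C is φ directly.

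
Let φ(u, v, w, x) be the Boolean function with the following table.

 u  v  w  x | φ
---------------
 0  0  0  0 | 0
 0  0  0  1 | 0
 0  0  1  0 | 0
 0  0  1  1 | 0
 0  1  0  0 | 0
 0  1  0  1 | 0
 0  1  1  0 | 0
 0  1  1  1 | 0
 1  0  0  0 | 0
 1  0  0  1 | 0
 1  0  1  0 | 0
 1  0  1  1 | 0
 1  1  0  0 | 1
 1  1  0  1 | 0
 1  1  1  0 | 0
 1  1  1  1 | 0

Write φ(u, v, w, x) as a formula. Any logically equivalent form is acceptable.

Only row (1,1,0,0) gives 1. That row's minterm u·v·¬w·¬x is φ directly.

φ(u, v, w, x) = ((u AND v) AND NOT w) AND NOT x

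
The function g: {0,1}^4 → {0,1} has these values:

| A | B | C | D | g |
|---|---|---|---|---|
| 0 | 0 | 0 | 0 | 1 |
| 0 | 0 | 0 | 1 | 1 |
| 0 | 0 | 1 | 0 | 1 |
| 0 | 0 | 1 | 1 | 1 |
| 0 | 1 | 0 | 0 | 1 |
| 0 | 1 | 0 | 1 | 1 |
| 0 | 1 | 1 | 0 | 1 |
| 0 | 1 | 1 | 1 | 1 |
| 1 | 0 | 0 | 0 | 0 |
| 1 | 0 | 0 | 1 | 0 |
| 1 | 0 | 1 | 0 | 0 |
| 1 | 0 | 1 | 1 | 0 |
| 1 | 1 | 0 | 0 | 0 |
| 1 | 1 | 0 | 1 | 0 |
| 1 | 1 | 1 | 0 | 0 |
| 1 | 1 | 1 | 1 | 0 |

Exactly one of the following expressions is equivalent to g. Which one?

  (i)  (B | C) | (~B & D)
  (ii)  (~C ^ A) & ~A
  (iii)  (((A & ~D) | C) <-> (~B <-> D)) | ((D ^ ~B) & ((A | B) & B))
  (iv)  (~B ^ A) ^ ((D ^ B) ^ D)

(i) fails at (0,0,0,0): the formula yields 0, g is 1.
(ii) fails at (0,0,1,0): the formula yields 0, g is 1.
(iii) fails at (0,0,0,1): the formula yields 0, g is 1.
(iv) is the remaining candidate, and it agrees with g on all 16 inputs.

iv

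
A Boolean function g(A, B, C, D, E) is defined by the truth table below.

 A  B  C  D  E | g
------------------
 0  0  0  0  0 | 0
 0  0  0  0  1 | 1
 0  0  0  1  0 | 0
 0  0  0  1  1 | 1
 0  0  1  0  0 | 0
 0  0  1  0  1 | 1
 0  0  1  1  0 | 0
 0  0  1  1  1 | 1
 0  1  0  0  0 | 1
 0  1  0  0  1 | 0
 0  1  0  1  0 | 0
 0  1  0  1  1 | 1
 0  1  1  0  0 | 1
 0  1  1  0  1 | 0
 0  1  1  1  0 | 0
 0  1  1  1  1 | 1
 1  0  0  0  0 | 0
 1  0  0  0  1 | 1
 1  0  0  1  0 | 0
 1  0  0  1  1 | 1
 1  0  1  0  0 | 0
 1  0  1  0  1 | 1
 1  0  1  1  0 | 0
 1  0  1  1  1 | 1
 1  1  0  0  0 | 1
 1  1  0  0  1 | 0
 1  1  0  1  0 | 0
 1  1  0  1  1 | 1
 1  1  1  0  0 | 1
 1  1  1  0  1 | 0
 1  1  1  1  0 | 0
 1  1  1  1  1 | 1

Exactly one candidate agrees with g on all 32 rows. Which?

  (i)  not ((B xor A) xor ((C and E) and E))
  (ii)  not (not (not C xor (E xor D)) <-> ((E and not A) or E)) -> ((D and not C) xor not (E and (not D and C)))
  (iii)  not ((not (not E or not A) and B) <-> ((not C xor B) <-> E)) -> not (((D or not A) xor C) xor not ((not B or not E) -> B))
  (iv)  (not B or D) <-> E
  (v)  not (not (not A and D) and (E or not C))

iv

(i): at (0,0,0,0,0) it gives 1, but g = 0 — eliminated.
(ii): at (0,0,0,0,0) it gives 1, but g = 0 — eliminated.
(iii): at (0,0,0,0,0) it gives 1, but g = 0 — eliminated.
(v): at (0,0,0,0,1) it gives 0, but g = 1 — eliminated.
(iv) is the remaining candidate, and it agrees with g on all 32 inputs.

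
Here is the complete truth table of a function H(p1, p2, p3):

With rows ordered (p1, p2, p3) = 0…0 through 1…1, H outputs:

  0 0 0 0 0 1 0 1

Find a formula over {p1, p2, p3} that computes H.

The 1-rows are (1,0,1), (1,1,1). Each contributes one minterm — p1·¬p2·p3; p1·p2·p3 — and their disjunction is a sum-of-products form of H.

H(p1, p2, p3) = ((p1 and not p2) and p3) or ((p1 and p2) and p3)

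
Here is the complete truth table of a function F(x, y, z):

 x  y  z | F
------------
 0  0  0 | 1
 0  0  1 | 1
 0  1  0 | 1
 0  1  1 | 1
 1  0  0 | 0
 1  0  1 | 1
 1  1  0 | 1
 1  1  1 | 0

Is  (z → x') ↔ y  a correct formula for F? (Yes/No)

No

Evaluate (z → x') ↔ y on each row and compare to F:
  x=0, y=0, z=0: formula gives 0, but F = 1 ✗
Row (0,0,0) is a counterexample, so the formula is not equivalent to F.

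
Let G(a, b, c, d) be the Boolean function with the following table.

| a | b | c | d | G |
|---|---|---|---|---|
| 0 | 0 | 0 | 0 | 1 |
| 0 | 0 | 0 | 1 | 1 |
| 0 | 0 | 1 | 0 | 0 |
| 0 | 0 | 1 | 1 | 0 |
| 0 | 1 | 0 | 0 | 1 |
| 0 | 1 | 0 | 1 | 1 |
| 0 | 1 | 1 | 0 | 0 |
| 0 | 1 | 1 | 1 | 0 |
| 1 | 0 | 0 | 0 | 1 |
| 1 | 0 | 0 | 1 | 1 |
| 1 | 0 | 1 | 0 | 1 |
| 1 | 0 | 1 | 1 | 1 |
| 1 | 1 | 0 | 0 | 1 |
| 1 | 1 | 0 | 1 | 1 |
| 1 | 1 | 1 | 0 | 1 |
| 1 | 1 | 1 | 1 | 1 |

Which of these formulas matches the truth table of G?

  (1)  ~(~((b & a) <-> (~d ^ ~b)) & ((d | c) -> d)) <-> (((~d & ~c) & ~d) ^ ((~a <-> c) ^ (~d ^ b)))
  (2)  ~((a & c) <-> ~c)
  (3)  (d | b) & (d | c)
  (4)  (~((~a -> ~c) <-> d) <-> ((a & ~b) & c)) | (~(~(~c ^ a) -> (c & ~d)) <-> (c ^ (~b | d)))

2

(1): at (0,0,0,0) it gives 0, but G = 1 — eliminated.
(3): at (0,0,0,0) it gives 0, but G = 1 — eliminated.
(4): at (0,0,0,0) it gives 0, but G = 1 — eliminated.
That leaves (2). Evaluating it on every row reproduces the table of G exactly.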